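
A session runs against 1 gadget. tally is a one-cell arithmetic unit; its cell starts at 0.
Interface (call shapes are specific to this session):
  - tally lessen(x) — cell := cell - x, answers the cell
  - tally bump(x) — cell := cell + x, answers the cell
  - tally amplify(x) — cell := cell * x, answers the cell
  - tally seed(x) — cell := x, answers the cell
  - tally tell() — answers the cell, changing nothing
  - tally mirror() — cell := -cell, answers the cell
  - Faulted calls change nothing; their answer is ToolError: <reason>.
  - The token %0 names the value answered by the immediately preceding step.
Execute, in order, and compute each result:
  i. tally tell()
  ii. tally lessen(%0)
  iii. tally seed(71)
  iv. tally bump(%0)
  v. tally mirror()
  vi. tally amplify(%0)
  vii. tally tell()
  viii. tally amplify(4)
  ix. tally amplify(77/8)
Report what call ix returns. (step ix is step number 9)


Answer: 776314

Derivation:
! 1. tally tell() -> 0
! 2. tally lessen(%0) -> 0
! 3. tally seed(71) -> 71
! 4. tally bump(%0) -> 142
! 5. tally mirror() -> -142
! 6. tally amplify(%0) -> 20164
! 7. tally tell() -> 20164
! 8. tally amplify(4) -> 80656
! 9. tally amplify(77/8) -> 776314


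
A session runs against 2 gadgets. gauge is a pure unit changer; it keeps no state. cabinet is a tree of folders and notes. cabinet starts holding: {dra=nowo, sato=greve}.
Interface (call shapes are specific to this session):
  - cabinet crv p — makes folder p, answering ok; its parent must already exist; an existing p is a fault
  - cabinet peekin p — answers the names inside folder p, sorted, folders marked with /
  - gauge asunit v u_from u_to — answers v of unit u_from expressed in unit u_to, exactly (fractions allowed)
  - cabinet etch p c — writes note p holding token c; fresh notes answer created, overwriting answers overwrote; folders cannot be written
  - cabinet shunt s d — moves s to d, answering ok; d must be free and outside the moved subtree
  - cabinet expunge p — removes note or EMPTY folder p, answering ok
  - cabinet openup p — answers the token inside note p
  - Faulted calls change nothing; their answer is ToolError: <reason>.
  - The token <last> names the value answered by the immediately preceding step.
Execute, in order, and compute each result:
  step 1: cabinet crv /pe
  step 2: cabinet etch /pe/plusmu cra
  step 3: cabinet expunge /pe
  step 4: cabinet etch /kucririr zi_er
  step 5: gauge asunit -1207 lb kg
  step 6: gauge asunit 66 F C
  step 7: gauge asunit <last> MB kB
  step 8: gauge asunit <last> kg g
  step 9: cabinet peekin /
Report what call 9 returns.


Answer: [dra, kucririr, pe/, sato]

Derivation:
! cabinet crv(p: /pe) ~> ok
! cabinet etch(p: /pe/plusmu, c: cra) ~> created
! cabinet expunge(p: /pe) ~> ToolError: not empty
! cabinet etch(p: /kucririr, c: zi_er) ~> created
! gauge asunit(v: -1207, u_from: lb, u_to: kg) ~> -54748599059/100000000
! gauge asunit(v: 66, u_from: F, u_to: C) ~> 170/9
! gauge asunit(v: <last>, u_from: MB, u_to: kB) ~> 170000/9
! gauge asunit(v: <last>, u_from: kg, u_to: g) ~> 170000000/9
! cabinet peekin(p: /) ~> [dra, kucririr, pe/, sato]


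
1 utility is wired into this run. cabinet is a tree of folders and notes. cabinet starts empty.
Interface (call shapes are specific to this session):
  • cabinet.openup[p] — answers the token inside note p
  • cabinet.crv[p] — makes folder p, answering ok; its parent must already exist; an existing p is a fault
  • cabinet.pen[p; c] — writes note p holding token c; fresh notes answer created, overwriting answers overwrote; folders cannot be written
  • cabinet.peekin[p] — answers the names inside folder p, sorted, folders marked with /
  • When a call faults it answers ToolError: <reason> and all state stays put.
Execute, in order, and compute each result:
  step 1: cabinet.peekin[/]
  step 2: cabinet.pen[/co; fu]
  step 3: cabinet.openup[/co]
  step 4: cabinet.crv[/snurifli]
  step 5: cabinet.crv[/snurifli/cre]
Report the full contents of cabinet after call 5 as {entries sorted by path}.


~$ peekin p: /
[out] []
~$ pen p: /co c: fu
[out] created
~$ openup p: /co
[out] fu
~$ crv p: /snurifli
[out] ok
~$ crv p: /snurifli/cre
[out] ok

Answer: {co=fu, snurifli/, snurifli/cre/}


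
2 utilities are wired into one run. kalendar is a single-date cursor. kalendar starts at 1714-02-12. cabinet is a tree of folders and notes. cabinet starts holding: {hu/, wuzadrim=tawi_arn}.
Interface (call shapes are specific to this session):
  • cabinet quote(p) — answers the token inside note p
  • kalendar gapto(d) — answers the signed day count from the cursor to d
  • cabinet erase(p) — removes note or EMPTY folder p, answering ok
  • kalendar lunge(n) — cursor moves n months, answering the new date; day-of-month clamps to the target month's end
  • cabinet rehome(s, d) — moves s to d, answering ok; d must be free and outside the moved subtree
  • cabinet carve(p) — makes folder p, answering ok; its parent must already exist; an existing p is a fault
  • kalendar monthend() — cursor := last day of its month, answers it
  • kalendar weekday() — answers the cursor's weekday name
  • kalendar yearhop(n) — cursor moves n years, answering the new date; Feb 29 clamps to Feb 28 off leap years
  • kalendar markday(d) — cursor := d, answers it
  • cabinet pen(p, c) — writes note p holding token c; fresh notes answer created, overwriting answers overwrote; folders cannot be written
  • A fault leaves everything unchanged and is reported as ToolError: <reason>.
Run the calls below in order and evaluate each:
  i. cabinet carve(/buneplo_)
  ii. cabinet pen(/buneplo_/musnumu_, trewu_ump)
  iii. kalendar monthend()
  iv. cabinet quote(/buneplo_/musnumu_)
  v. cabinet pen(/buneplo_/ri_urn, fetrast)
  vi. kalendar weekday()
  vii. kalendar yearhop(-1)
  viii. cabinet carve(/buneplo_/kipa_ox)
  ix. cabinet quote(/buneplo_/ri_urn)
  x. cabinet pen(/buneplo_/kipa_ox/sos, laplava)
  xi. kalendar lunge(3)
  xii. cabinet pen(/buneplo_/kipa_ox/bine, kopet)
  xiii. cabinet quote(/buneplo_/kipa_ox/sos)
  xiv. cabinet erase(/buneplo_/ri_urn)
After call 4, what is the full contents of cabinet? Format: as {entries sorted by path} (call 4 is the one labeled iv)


Answer: {buneplo_/, buneplo_/musnumu_=trewu_ump, hu/, wuzadrim=tawi_arn}

Derivation:
// 1. cabinet carve(/buneplo_) ~> ok
// 2. cabinet pen(/buneplo_/musnumu_, trewu_ump) ~> created
// 3. kalendar monthend() ~> 1714-02-28
// 4. cabinet quote(/buneplo_/musnumu_) ~> trewu_ump
// 5. cabinet pen(/buneplo_/ri_urn, fetrast) ~> created
// 6. kalendar weekday() ~> Wednesday
// 7. kalendar yearhop(-1) ~> 1713-02-28
// 8. cabinet carve(/buneplo_/kipa_ox) ~> ok
// 9. cabinet quote(/buneplo_/ri_urn) ~> fetrast
// 10. cabinet pen(/buneplo_/kipa_ox/sos, laplava) ~> created
// 11. kalendar lunge(3) ~> 1713-05-28
// 12. cabinet pen(/buneplo_/kipa_ox/bine, kopet) ~> created
// 13. cabinet quote(/buneplo_/kipa_ox/sos) ~> laplava
// 14. cabinet erase(/buneplo_/ri_urn) ~> ok


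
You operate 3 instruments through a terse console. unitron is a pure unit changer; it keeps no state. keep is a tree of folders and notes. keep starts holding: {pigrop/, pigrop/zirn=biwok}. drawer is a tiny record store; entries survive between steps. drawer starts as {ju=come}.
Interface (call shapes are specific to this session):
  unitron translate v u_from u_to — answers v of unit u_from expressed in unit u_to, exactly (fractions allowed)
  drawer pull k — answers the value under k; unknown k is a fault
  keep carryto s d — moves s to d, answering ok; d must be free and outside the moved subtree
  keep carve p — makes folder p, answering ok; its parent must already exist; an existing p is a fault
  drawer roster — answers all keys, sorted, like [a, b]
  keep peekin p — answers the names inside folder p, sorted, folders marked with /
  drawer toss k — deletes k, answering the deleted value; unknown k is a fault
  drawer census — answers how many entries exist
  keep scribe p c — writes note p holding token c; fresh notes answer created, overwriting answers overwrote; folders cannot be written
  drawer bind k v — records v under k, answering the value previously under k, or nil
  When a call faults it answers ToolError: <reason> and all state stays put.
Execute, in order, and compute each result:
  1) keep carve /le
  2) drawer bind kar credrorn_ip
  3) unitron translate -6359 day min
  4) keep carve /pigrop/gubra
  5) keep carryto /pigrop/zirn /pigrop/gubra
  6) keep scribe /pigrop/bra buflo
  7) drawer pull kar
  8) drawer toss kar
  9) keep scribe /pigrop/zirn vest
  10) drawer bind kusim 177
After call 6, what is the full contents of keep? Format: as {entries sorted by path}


Answer: {le/, pigrop/, pigrop/bra=buflo, pigrop/gubra/, pigrop/zirn=biwok}

Derivation:
~$ keep carve p=/le
= ok
~$ drawer bind k=kar v=credrorn_ip
= nil
~$ unitron translate v=-6359 u_from=day u_to=min
= -9156960
~$ keep carve p=/pigrop/gubra
= ok
~$ keep carryto s=/pigrop/zirn d=/pigrop/gubra
= ToolError: exists
~$ keep scribe p=/pigrop/bra c=buflo
= created
~$ drawer pull k=kar
= credrorn_ip
~$ drawer toss k=kar
= credrorn_ip
~$ keep scribe p=/pigrop/zirn c=vest
= overwrote
~$ drawer bind k=kusim v=177
= nil


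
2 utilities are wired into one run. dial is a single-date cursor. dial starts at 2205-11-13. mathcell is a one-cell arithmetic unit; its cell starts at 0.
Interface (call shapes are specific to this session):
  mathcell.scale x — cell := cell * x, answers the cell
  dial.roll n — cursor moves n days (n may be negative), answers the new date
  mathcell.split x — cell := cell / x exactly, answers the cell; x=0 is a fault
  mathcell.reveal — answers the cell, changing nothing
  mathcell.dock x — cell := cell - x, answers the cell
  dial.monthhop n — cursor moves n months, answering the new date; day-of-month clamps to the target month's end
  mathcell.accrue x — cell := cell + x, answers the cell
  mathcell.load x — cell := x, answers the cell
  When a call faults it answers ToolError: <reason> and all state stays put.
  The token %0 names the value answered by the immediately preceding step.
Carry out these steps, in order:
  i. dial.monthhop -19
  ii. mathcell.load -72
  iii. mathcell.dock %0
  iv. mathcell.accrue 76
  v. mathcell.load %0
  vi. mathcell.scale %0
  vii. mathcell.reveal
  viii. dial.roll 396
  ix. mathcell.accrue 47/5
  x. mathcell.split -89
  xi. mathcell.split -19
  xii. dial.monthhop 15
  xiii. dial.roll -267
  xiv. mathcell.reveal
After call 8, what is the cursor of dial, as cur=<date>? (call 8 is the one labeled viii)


Answer: cur=2205-05-14

Derivation:
Act: dial.monthhop[-19]
Obs: 2204-04-13
Act: mathcell.load[-72]
Obs: -72
Act: mathcell.dock[%0]
Obs: 0
Act: mathcell.accrue[76]
Obs: 76
Act: mathcell.load[%0]
Obs: 76
Act: mathcell.scale[%0]
Obs: 5776
Act: mathcell.reveal[]
Obs: 5776
Act: dial.roll[396]
Obs: 2205-05-14
Act: mathcell.accrue[47/5]
Obs: 28927/5
Act: mathcell.split[-89]
Obs: -28927/445
Act: mathcell.split[-19]
Obs: 28927/8455
Act: dial.monthhop[15]
Obs: 2206-08-14
Act: dial.roll[-267]
Obs: 2205-11-20
Act: mathcell.reveal[]
Obs: 28927/8455


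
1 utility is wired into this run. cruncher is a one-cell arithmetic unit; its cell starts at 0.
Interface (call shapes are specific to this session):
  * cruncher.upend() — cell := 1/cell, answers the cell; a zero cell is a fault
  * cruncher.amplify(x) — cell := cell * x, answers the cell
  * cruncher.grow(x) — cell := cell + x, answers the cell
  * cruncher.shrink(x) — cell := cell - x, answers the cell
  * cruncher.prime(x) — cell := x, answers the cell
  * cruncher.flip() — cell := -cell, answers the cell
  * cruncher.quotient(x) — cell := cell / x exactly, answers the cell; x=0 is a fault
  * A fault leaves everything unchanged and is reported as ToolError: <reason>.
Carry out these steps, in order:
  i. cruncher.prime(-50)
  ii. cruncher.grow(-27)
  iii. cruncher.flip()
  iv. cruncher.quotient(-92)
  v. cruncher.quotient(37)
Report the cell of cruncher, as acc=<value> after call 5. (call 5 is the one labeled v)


>>> cruncher.prime -50
[out] -50
>>> cruncher.grow -27
[out] -77
>>> cruncher.flip
[out] 77
>>> cruncher.quotient -92
[out] -77/92
>>> cruncher.quotient 37
[out] -77/3404

Answer: acc=-77/3404


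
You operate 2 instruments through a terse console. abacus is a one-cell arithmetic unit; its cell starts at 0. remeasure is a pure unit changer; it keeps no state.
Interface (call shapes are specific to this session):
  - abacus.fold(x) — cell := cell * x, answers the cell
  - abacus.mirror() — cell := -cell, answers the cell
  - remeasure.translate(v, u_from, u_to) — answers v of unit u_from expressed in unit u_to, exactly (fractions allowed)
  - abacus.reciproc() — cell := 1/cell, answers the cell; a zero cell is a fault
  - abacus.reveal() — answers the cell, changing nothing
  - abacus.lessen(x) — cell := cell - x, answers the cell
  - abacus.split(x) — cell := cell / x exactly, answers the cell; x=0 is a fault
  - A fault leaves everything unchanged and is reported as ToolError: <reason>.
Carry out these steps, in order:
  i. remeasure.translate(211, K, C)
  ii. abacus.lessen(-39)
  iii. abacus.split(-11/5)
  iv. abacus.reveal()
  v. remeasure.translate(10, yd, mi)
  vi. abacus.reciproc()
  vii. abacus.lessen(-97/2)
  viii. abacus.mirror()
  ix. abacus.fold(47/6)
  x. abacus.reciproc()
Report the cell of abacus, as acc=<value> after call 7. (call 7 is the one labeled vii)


·→ remeasure.translate(v: 211, u_from: K, u_to: C)
·← -1243/20
·→ abacus.lessen(x: -39)
·← 39
·→ abacus.split(x: -11/5)
·← -195/11
·→ abacus.reveal()
·← -195/11
·→ remeasure.translate(v: 10, u_from: yd, u_to: mi)
·← 1/176
·→ abacus.reciproc()
·← -11/195
·→ abacus.lessen(x: -97/2)
·← 18893/390
·→ abacus.mirror()
·← -18893/390
·→ abacus.fold(x: 47/6)
·← -887971/2340
·→ abacus.reciproc()
·← -2340/887971

Answer: acc=18893/390


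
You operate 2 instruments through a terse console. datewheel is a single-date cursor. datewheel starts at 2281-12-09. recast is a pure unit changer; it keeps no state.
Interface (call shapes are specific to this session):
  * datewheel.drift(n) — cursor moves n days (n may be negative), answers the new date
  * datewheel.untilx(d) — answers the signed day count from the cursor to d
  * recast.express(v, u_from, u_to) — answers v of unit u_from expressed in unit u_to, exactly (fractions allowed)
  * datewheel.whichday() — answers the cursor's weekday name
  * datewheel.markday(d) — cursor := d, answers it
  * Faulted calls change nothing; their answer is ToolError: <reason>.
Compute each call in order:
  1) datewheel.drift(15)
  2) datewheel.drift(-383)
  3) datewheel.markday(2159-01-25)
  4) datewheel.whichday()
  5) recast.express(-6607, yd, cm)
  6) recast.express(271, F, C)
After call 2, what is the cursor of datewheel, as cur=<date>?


Answer: cur=2280-12-06

Derivation:
→ datewheel.drift(n→15)
← 2281-12-24
→ datewheel.drift(n→-383)
← 2280-12-06
→ datewheel.markday(d→2159-01-25)
← 2159-01-25
→ datewheel.whichday()
← Thursday
→ recast.express(v→-6607, u_from→yd, u_to→cm)
← -15103602/25
→ recast.express(v→271, u_from→F, u_to→C)
← 1195/9


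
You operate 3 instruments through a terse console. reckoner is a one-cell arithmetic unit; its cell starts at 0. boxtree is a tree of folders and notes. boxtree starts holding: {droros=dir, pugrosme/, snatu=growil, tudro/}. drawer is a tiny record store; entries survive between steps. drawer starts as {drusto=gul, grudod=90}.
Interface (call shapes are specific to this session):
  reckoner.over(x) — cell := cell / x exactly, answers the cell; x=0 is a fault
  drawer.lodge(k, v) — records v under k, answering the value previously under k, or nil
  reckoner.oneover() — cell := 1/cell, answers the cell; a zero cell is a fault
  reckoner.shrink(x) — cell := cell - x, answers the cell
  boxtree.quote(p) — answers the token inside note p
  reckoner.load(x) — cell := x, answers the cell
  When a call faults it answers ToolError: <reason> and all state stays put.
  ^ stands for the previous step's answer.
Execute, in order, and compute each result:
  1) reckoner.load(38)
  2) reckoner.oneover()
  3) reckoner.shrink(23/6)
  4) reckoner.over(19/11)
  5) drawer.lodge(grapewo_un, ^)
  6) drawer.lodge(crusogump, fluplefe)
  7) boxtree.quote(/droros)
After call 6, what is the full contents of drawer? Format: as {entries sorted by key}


! 1. load(x→38) ~> 38
! 2. oneover() ~> 1/38
! 3. shrink(x→23/6) ~> -217/57
! 4. over(x→19/11) ~> -2387/1083
! 5. lodge(k→grapewo_un, v→^) ~> nil
! 6. lodge(k→crusogump, v→fluplefe) ~> nil
! 7. quote(p→/droros) ~> dir

Answer: {crusogump=fluplefe, drusto=gul, grapewo_un=-2387/1083, grudod=90}


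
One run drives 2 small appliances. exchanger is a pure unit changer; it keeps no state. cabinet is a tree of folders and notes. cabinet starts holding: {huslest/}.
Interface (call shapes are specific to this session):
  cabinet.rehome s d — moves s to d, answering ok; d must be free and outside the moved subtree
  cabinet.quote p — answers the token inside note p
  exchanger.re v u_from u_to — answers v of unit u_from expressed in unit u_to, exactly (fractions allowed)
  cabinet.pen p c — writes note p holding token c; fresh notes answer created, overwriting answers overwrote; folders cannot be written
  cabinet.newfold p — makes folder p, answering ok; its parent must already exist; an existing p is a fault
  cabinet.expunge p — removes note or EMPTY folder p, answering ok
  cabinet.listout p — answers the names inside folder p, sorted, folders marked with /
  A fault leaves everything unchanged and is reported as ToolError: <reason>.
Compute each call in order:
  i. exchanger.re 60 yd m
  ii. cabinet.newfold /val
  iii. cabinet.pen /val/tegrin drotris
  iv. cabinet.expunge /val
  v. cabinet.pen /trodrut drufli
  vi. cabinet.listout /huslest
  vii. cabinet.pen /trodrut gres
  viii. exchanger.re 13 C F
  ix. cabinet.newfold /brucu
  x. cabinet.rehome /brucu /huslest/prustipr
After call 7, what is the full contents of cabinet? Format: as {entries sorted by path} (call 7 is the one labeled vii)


Answer: {huslest/, trodrut=gres, val/, val/tegrin=drotris}

Derivation:
·→ exchanger.re(v→60, u_from→yd, u_to→m)
·← 6858/125
·→ cabinet.newfold(p→/val)
·← ok
·→ cabinet.pen(p→/val/tegrin, c→drotris)
·← created
·→ cabinet.expunge(p→/val)
·← ToolError: not empty
·→ cabinet.pen(p→/trodrut, c→drufli)
·← created
·→ cabinet.listout(p→/huslest)
·← []
·→ cabinet.pen(p→/trodrut, c→gres)
·← overwrote
·→ exchanger.re(v→13, u_from→C, u_to→F)
·← 277/5
·→ cabinet.newfold(p→/brucu)
·← ok
·→ cabinet.rehome(s→/brucu, d→/huslest/prustipr)
·← ok


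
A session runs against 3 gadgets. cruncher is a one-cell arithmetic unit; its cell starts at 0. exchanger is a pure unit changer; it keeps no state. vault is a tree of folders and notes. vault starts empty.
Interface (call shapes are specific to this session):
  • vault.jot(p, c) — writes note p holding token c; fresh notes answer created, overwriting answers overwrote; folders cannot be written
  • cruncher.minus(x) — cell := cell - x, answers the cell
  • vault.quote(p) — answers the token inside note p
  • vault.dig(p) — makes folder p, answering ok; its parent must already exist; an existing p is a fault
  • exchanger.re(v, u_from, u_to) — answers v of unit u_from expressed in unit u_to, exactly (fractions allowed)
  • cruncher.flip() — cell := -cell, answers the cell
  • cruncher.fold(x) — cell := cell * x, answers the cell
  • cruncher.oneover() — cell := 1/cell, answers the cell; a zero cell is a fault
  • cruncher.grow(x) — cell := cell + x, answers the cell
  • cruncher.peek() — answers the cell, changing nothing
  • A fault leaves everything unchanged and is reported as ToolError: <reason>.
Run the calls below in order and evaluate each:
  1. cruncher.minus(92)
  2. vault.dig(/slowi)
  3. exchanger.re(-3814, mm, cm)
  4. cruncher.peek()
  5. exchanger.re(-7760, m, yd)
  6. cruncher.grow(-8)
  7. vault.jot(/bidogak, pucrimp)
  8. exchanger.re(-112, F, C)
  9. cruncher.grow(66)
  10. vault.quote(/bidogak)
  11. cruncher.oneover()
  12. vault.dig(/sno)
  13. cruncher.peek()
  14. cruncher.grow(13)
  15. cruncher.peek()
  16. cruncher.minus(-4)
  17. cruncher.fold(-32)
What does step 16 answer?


% cruncher.minus(x→92) -> -92
% vault.dig(p→/slowi) -> ok
% exchanger.re(v→-3814, u_from→mm, u_to→cm) -> -1907/5
% cruncher.peek() -> -92
% exchanger.re(v→-7760, u_from→m, u_to→yd) -> -9700000/1143
% cruncher.grow(x→-8) -> -100
% vault.jot(p→/bidogak, c→pucrimp) -> created
% exchanger.re(v→-112, u_from→F, u_to→C) -> -80
% cruncher.grow(x→66) -> -34
% vault.quote(p→/bidogak) -> pucrimp
% cruncher.oneover() -> -1/34
% vault.dig(p→/sno) -> ok
% cruncher.peek() -> -1/34
% cruncher.grow(x→13) -> 441/34
% cruncher.peek() -> 441/34
% cruncher.minus(x→-4) -> 577/34
% cruncher.fold(x→-32) -> -9232/17

Answer: 577/34


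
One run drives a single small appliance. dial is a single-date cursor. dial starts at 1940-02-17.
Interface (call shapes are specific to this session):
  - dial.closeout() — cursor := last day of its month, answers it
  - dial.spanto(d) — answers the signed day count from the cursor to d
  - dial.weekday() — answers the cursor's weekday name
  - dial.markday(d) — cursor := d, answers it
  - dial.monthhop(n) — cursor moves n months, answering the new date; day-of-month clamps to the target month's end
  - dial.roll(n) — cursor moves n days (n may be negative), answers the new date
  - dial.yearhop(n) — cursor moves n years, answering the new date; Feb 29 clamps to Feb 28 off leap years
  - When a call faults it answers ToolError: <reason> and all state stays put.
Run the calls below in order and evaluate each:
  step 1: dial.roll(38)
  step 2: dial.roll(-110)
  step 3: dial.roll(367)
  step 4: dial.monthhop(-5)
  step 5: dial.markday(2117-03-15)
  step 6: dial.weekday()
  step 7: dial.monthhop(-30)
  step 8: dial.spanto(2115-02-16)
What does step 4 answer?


Answer: 1940-07-08

Derivation:
Act: dial.roll[n→38]
Obs: 1940-03-26
Act: dial.roll[n→-110]
Obs: 1939-12-07
Act: dial.roll[n→367]
Obs: 1940-12-08
Act: dial.monthhop[n→-5]
Obs: 1940-07-08
Act: dial.markday[d→2117-03-15]
Obs: 2117-03-15
Act: dial.weekday[]
Obs: Monday
Act: dial.monthhop[n→-30]
Obs: 2114-09-15
Act: dial.spanto[d→2115-02-16]
Obs: 154


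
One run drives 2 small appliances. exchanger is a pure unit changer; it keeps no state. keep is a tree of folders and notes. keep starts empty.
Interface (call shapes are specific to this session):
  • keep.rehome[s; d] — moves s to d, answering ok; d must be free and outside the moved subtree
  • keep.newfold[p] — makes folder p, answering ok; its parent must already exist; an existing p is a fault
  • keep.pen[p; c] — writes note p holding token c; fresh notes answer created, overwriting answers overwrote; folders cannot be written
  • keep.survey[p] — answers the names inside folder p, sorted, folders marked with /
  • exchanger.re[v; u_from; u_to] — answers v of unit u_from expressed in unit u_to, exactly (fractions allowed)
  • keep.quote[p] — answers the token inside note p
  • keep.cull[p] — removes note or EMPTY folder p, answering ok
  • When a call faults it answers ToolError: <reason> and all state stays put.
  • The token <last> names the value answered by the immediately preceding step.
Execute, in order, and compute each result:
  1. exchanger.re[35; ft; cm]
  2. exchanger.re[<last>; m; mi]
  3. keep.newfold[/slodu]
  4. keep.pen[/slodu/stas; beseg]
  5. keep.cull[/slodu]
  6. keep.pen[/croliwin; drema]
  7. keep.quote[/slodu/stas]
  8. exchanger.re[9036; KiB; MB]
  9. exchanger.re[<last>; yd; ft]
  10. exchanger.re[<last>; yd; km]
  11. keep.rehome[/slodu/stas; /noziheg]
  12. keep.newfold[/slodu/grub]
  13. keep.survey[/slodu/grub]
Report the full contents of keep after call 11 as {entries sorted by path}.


Answer: {croliwin=drema, noziheg=beseg, slodu/}

Derivation:
-> re(v='35', u_from='ft', u_to='cm')
<- 5334/5
-> re(v='<last>', u_from='m', u_to='mi')
<- 175/264
-> newfold(p='/slodu')
<- ok
-> pen(p='/slodu/stas', c='beseg')
<- created
-> cull(p='/slodu')
<- ToolError: not empty
-> pen(p='/croliwin', c='drema')
<- created
-> quote(p='/slodu/stas')
<- beseg
-> re(v='9036', u_from='KiB', u_to='MB')
<- 144576/15625
-> re(v='<last>', u_from='yd', u_to='ft')
<- 433728/15625
-> re(v='<last>', u_from='yd', u_to='km')
<- 30984444/1220703125
-> rehome(s='/slodu/stas', d='/noziheg')
<- ok
-> newfold(p='/slodu/grub')
<- ok
-> survey(p='/slodu/grub')
<- []


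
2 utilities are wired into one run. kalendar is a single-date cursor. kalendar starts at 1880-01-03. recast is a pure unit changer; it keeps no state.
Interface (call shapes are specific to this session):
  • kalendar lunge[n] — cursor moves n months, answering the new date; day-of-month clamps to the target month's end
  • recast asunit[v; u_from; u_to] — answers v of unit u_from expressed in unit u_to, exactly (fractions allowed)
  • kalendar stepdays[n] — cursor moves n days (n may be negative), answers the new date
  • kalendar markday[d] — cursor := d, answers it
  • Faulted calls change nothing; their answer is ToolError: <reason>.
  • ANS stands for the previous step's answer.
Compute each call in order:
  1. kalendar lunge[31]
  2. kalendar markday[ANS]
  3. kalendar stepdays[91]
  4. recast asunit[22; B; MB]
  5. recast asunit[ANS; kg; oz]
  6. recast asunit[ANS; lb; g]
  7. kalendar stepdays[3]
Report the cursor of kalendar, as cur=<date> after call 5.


Now I run kalendar lunge on n→31: 1882-08-03.
I try kalendar markday on d→ANS, and observe 1882-08-03.
Then kalendar stepdays on n→91, which returns 1882-11-02.
I use recast asunit on v→22, u_from→B, u_to→MB, → 11/500000.
Calling recast asunit on v→ANS, u_from→kg, u_to→oz: 3200/4123567.
Using recast asunit on v→ANS, u_from→lb, u_to→g, yielding 44/125.
I use kalendar stepdays on n→3, giving 1882-11-05.

Answer: cur=1882-11-02


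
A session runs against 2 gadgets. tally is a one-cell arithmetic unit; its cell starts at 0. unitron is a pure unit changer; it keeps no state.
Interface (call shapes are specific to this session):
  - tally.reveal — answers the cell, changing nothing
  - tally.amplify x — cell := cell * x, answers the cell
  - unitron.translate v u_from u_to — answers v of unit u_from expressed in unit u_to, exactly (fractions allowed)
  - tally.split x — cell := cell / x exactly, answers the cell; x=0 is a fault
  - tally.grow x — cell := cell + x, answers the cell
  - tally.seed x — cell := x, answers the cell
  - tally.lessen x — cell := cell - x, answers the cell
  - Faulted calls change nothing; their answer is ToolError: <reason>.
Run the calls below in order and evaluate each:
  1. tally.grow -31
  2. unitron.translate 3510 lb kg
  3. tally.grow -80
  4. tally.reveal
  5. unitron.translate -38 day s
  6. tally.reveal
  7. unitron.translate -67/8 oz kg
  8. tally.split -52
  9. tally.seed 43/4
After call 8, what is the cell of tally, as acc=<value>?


Act: tally.grow[x=-31]
Obs: -31
Act: unitron.translate[v=3510; u_from=lb; u_to=kg]
Obs: 15921092187/10000000
Act: tally.grow[x=-80]
Obs: -111
Act: tally.reveal[]
Obs: -111
Act: unitron.translate[v=-38; u_from=day; u_to=s]
Obs: -3283200
Act: tally.reveal[]
Obs: -111
Act: unitron.translate[v=-67/8; u_from=oz; u_to=kg]
Obs: -3039068879/12800000000
Act: tally.split[x=-52]
Obs: 111/52
Act: tally.seed[x=43/4]
Obs: 43/4

Answer: acc=111/52


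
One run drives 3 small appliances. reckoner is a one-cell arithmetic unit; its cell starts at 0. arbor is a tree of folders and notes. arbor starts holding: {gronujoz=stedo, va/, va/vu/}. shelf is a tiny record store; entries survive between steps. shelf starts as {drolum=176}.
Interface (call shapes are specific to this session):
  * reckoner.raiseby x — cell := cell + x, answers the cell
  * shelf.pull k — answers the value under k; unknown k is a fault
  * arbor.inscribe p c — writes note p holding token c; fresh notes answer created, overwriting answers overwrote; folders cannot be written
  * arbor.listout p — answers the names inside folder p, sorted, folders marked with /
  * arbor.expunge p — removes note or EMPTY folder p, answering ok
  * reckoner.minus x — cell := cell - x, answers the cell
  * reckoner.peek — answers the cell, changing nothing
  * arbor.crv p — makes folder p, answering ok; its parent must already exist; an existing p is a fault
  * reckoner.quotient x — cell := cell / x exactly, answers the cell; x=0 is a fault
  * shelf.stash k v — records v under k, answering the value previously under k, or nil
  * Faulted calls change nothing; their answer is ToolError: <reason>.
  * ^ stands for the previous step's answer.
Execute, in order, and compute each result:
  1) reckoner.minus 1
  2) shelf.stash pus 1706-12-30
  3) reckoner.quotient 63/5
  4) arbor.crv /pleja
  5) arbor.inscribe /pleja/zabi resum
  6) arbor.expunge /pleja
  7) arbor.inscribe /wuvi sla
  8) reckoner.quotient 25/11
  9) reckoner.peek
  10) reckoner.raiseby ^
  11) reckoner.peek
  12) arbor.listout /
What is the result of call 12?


# 1. reckoner.minus(x: 1) : -1
# 2. shelf.stash(k: pus, v: 1706-12-30) : nil
# 3. reckoner.quotient(x: 63/5) : -5/63
# 4. arbor.crv(p: /pleja) : ok
# 5. arbor.inscribe(p: /pleja/zabi, c: resum) : created
# 6. arbor.expunge(p: /pleja) : ToolError: not empty
# 7. arbor.inscribe(p: /wuvi, c: sla) : created
# 8. reckoner.quotient(x: 25/11) : -11/315
# 9. reckoner.peek() : -11/315
# 10. reckoner.raiseby(x: ^) : -22/315
# 11. reckoner.peek() : -22/315
# 12. arbor.listout(p: /) : [gronujoz, pleja/, va/, wuvi]

Answer: [gronujoz, pleja/, va/, wuvi]


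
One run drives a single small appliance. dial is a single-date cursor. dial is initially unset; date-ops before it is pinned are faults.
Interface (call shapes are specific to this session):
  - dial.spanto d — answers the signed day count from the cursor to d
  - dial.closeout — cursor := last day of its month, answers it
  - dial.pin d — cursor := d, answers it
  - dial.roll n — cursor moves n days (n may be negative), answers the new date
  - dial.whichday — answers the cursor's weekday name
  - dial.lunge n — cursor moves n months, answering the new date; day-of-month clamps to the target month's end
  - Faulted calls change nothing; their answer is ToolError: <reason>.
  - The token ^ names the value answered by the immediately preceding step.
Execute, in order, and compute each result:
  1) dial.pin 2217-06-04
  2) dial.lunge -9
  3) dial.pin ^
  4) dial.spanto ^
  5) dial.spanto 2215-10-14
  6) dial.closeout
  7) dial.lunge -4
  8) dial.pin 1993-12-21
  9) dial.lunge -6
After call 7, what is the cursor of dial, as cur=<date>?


→ pin(d→2217-06-04)
← 2217-06-04
→ lunge(n→-9)
← 2216-09-04
→ pin(d→^)
← 2216-09-04
→ spanto(d→^)
← 0
→ spanto(d→2215-10-14)
← -326
→ closeout()
← 2216-09-30
→ lunge(n→-4)
← 2216-05-30
→ pin(d→1993-12-21)
← 1993-12-21
→ lunge(n→-6)
← 1993-06-21

Answer: cur=2216-05-30


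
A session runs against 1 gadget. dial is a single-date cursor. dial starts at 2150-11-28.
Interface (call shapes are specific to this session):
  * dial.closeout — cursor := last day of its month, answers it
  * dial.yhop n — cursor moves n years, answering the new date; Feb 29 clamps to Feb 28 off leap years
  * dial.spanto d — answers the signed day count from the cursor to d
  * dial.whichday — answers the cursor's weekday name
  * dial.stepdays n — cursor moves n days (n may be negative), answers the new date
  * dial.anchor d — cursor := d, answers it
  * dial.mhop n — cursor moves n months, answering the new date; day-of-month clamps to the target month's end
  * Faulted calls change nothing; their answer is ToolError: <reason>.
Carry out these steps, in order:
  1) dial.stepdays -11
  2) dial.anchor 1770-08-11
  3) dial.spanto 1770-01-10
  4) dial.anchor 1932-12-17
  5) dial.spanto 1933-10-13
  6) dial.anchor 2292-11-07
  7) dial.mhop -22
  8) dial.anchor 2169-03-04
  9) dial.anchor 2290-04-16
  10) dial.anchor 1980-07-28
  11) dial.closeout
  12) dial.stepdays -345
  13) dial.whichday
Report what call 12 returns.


>> dial.stepdays(n='-11')
<< 2150-11-17
>> dial.anchor(d='1770-08-11')
<< 1770-08-11
>> dial.spanto(d='1770-01-10')
<< -213
>> dial.anchor(d='1932-12-17')
<< 1932-12-17
>> dial.spanto(d='1933-10-13')
<< 300
>> dial.anchor(d='2292-11-07')
<< 2292-11-07
>> dial.mhop(n='-22')
<< 2291-01-07
>> dial.anchor(d='2169-03-04')
<< 2169-03-04
>> dial.anchor(d='2290-04-16')
<< 2290-04-16
>> dial.anchor(d='1980-07-28')
<< 1980-07-28
>> dial.closeout()
<< 1980-07-31
>> dial.stepdays(n='-345')
<< 1979-08-21
>> dial.whichday()
<< Tuesday

Answer: 1979-08-21


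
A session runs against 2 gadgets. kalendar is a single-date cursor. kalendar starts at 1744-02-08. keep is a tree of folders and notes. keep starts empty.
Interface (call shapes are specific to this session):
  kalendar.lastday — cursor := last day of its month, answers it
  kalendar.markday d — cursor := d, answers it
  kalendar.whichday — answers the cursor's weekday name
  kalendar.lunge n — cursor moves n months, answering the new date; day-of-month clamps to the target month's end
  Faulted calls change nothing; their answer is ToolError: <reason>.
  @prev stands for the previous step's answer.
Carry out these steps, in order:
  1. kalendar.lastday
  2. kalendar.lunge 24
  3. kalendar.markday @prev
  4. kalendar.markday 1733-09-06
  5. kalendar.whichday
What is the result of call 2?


Act: kalendar.lastday[]
Obs: 1744-02-29
Act: kalendar.lunge[24]
Obs: 1746-02-28
Act: kalendar.markday[@prev]
Obs: 1746-02-28
Act: kalendar.markday[1733-09-06]
Obs: 1733-09-06
Act: kalendar.whichday[]
Obs: Sunday

Answer: 1746-02-28


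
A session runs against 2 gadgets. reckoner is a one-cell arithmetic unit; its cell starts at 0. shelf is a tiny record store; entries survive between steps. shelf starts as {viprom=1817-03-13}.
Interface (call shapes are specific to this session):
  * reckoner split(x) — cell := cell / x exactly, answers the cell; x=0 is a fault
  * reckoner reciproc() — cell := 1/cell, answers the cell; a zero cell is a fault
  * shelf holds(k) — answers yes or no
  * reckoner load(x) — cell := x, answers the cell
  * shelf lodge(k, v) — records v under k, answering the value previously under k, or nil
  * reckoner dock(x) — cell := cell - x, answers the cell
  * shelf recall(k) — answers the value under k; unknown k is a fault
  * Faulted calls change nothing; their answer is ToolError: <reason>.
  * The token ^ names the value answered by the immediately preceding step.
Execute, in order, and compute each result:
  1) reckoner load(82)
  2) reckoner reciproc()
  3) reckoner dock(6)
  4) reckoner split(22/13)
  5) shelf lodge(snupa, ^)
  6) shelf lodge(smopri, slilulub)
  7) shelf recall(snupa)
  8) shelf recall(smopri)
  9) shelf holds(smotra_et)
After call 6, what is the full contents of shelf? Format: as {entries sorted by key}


-- 1. reckoner load(x→82) ~> 82
-- 2. reckoner reciproc() ~> 1/82
-- 3. reckoner dock(x→6) ~> -491/82
-- 4. reckoner split(x→22/13) ~> -6383/1804
-- 5. shelf lodge(k→snupa, v→^) ~> nil
-- 6. shelf lodge(k→smopri, v→slilulub) ~> nil
-- 7. shelf recall(k→snupa) ~> -6383/1804
-- 8. shelf recall(k→smopri) ~> slilulub
-- 9. shelf holds(k→smotra_et) ~> no

Answer: {smopri=slilulub, snupa=-6383/1804, viprom=1817-03-13}


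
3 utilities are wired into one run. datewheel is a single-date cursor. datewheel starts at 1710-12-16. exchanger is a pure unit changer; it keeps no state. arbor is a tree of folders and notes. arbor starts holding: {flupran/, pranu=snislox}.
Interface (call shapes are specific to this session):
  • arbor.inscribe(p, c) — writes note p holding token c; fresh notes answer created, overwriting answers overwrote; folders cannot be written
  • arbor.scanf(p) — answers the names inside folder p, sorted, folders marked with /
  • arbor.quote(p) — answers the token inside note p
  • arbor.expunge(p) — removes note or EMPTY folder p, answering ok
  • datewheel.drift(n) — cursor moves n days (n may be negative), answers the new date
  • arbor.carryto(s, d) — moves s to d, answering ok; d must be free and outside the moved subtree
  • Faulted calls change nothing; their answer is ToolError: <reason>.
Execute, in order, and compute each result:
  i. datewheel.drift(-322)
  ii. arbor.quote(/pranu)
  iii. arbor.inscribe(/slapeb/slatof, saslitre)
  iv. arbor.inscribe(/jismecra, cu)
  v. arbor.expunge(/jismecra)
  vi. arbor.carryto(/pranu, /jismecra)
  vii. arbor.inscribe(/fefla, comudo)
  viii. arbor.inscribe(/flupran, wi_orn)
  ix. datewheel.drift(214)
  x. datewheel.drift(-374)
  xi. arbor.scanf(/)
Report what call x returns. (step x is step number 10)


Step: drift[n='-322']
Result: 1710-01-28
Step: quote[p='/pranu']
Result: snislox
Step: inscribe[p='/slapeb/slatof'; c='saslitre']
Result: ToolError: no parent
Step: inscribe[p='/jismecra'; c='cu']
Result: created
Step: expunge[p='/jismecra']
Result: ok
Step: carryto[s='/pranu'; d='/jismecra']
Result: ok
Step: inscribe[p='/fefla'; c='comudo']
Result: created
Step: inscribe[p='/flupran'; c='wi_orn']
Result: ToolError: is a directory
Step: drift[n='214']
Result: 1710-08-30
Step: drift[n='-374']
Result: 1709-08-21
Step: scanf[p='/']
Result: [fefla, flupran/, jismecra]

Answer: 1709-08-21


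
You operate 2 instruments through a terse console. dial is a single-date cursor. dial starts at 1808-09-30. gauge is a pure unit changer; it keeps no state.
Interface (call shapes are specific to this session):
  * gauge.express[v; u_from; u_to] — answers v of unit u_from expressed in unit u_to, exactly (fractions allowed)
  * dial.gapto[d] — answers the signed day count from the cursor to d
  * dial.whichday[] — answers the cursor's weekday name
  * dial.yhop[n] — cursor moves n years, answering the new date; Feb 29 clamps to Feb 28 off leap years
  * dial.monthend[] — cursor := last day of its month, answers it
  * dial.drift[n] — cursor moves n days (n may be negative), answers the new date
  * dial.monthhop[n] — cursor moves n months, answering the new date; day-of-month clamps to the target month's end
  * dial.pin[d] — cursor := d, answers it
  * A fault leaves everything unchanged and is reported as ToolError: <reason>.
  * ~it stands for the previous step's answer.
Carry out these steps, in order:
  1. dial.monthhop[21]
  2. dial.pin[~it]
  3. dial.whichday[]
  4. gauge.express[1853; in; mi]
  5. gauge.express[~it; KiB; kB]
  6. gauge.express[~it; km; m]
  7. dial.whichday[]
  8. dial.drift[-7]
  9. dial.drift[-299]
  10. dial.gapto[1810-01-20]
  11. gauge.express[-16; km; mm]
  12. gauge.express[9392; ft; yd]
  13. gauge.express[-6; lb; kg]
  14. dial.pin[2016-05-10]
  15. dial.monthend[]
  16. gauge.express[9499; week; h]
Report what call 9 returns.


Answer: 1809-08-28

Derivation:
Do: monthhop[n→21]
See: 1810-06-30
Do: pin[d→~it]
See: 1810-06-30
Do: whichday[]
See: Saturday
Do: express[v→1853; u_from→in; u_to→mi]
See: 1853/63360
Do: express[v→~it; u_from→KiB; u_to→kB]
See: 1853/61875
Do: express[v→~it; u_from→km; u_to→m]
See: 14824/495
Do: whichday[]
See: Saturday
Do: drift[n→-7]
See: 1810-06-23
Do: drift[n→-299]
See: 1809-08-28
Do: gapto[d→1810-01-20]
See: 145
Do: express[v→-16; u_from→km; u_to→mm]
See: -16000000
Do: express[v→9392; u_from→ft; u_to→yd]
See: 9392/3
Do: express[v→-6; u_from→lb; u_to→kg]
See: -136077711/50000000
Do: pin[d→2016-05-10]
See: 2016-05-10
Do: monthend[]
See: 2016-05-31
Do: express[v→9499; u_from→week; u_to→h]
See: 1595832


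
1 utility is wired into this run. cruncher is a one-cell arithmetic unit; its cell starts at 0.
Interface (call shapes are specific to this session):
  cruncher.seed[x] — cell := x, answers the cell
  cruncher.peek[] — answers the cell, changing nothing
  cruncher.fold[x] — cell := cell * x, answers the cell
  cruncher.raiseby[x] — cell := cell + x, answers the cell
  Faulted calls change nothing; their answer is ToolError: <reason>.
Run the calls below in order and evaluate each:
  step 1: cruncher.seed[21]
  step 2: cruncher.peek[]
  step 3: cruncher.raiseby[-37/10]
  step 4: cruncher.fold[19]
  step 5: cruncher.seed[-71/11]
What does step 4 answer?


% 1. seed(21) == 21
% 2. peek() == 21
% 3. raiseby(-37/10) == 173/10
% 4. fold(19) == 3287/10
% 5. seed(-71/11) == -71/11

Answer: 3287/10
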